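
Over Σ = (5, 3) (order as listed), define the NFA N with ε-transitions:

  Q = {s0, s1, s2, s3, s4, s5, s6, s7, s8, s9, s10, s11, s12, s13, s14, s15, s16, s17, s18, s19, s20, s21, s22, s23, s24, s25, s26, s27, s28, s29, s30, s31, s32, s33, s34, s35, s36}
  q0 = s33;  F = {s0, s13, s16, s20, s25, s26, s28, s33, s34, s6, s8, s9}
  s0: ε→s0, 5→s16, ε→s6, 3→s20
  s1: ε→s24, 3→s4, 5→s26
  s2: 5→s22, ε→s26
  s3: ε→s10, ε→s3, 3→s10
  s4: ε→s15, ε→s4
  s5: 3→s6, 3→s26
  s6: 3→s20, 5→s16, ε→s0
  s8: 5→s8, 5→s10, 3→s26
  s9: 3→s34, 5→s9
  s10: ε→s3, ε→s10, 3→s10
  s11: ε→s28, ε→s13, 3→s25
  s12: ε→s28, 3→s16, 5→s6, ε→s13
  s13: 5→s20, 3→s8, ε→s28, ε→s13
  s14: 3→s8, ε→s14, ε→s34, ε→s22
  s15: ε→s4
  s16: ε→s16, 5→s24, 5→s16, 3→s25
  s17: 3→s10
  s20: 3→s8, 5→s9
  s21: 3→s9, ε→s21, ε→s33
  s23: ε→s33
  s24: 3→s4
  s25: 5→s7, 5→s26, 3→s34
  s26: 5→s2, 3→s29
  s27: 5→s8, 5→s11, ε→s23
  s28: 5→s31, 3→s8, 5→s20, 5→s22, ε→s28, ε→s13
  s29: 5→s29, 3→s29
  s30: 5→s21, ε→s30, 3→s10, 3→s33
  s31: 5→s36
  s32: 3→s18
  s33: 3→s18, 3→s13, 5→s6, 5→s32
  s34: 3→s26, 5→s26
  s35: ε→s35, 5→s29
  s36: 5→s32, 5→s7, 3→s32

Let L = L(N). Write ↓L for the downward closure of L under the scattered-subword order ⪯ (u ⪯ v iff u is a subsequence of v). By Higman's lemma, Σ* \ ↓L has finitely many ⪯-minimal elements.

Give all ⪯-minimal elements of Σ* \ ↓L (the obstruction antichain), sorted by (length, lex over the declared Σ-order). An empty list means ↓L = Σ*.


|Q|=37, |F|=12, |δ|=88 (30 ε).
min D↑ (11 st, q0=0, F={10}): 0:5→1,3→2 1:5→3,3→4 2:5→4,3→5 3:5→3,3→6 4:5→7,3→5 5:5→5,3→8 6:5→8,3→9 7:5→7,3→9 8:5→8,3→10 9:5→8,3→8 10:5→10,3→10 (ε-aug+det+¬).
'3333': |S_i|=[25, 20, 10, 7, 3] end={s10,s29,s3} rej; 4/4 single-dels accept.
'55353': |S_i|=[25, 22, 18, 13, 5, 1] end={s29} rej; 5/5 del acc.
2 obstructions.

min(Σ*\↓L) = [3333, 55353].


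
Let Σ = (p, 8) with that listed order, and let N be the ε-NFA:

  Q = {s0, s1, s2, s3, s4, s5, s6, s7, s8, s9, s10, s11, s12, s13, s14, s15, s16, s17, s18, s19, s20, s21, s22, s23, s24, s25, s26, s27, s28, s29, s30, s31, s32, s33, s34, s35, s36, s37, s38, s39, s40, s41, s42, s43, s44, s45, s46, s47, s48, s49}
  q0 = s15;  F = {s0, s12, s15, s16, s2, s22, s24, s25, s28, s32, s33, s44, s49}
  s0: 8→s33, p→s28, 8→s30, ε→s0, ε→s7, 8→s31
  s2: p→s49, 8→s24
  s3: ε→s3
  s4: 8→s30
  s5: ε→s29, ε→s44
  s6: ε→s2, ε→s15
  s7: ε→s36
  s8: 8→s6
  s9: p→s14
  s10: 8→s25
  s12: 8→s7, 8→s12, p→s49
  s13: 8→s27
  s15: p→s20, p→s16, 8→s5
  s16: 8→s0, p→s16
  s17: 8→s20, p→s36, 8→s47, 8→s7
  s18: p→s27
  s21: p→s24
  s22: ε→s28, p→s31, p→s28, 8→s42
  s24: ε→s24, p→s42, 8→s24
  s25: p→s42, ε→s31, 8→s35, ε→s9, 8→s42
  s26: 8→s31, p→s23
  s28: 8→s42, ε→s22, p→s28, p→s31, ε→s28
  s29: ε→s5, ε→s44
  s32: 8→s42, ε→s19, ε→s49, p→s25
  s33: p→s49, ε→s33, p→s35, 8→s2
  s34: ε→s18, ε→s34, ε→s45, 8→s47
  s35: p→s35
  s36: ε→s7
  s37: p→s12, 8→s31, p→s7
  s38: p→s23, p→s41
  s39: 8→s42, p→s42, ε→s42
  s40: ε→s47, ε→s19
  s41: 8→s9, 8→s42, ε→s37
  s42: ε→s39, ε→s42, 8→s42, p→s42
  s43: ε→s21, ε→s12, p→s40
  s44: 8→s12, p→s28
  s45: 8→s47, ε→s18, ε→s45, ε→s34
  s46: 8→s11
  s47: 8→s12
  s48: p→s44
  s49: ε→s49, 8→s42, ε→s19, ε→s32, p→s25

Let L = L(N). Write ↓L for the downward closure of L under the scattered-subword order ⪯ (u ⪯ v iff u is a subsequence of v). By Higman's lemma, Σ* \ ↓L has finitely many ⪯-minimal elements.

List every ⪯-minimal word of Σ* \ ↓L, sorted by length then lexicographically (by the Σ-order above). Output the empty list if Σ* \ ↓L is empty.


|Q|=50, |F|=13, |δ|=102 (37 ε).
min D↑ (12 st, q0=0, F={7}): 0:p→1,8→2 1:p→1,8→3 2:p→4,8→5 3:p→4,8→6 4:p→4,8→7 5:p→8,8→5 6:p→8,8→9 7:p→7,8→7 8:p→10,8→7 9:p→8,8→11 10:p→7,8→7 11:p→7,8→11 [Hopcroft].
'8p8': N↓-sim [26, 23, 12, 3] end={s35,s39,s42} — reject; 3/3 del acc.
'88ppp': |S_i|=[26, 23, 17, 10, 7, 4] end={s14,s35,s39,s42} rej; 5/5 del acc.
'p8888p': N↓-sim [26, 21, 19, 14, 12, 4, 3] end={s35,s39,s42} rej; 6/6 single-dels accept.
3 obstructions.

Antichain: [8p8, 88ppp, p8888p].


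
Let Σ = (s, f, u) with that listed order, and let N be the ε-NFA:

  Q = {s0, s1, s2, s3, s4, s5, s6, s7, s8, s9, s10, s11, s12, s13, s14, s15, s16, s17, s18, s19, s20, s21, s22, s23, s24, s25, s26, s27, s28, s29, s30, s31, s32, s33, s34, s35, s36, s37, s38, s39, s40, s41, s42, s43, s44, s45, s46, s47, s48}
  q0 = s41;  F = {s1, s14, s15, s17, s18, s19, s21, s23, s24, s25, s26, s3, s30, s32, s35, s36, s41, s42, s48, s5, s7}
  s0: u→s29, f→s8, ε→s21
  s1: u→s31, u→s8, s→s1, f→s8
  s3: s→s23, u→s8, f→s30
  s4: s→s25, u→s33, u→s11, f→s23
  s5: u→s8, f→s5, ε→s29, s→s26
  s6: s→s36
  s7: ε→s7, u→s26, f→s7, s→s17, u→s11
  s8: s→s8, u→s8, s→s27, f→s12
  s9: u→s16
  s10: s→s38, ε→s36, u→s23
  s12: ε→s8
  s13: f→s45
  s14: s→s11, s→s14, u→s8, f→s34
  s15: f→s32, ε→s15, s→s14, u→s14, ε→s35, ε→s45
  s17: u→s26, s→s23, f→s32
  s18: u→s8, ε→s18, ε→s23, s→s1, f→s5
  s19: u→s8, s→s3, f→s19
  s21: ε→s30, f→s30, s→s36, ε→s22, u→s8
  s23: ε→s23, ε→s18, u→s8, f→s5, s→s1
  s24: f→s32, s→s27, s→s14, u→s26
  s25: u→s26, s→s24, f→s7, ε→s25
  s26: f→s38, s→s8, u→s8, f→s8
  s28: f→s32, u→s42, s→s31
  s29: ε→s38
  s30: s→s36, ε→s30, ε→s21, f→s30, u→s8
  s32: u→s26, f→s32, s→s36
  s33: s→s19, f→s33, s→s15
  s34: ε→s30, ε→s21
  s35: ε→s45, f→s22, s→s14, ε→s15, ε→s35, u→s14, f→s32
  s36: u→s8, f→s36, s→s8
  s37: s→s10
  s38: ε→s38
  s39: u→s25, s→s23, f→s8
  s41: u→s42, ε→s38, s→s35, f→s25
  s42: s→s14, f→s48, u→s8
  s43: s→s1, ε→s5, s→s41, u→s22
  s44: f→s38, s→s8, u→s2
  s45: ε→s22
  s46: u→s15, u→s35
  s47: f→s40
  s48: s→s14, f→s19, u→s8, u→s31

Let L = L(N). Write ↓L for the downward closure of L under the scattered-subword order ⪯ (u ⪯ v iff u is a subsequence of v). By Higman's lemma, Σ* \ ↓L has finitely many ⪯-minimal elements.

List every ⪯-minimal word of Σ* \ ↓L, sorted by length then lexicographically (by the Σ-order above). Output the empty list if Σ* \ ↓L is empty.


|Q|=49, |F|=21, |δ|=131 (27 ε).
min D↑ (19 st, q0=0, F={10}): 0:s→1,f→2,u→3 1:s→4,f→5,u→4 2:s→6,f→7,u→8 3:s→4,f→9,u→10 4:s→4,f→11,u→10 5:s→12,f→5,u→8 6:s→4,f→5,u→8 7:s→13,f→7,u→8 8:s→10,f→10,u→10 9:s→4,f→14,u→10 10:s→10,f→10,u→10 11:s→12,f→11,u→10 12:s→10,f→12,u→10 13:s→15,f→5,u→8 14:s→16,f→14,u→10 15:s→17,f→18,u→10 16:s→15,f→11,u→10 17:s→17,f→10,u→10 18:s→8,f→18,u→10 [Hopcroft].
'uu': |S_i|=[31, 22, 4] end={s12,s27,s31,s8} rej; 2/2 deletions ∈↓L.
'ssu': |S_i|=[31, 25, 18, 4] end={s12,s27,s31,s8} ∉↓L; 3/3 del acc.
'fus': N↓-sim [31, 26, 7, 3] end={s12,s27,s8} — reject; 3/3 del acc.
'fuf': N↓-sim [31, 26, 7, 4] end={s12,s27,s38,s8} rej; 3/3 deletions ∈↓L.
'sfss': run [31, 25, 13, 6, 3] end={s12,s27,s8} — reject; 4/4 del acc.
'ffsssf': run [31, 26, 22, 18, 12, 7, 4] end={s12,s27,s38,s8} rej; 6/6 single-dels accept.
6 words, ⪯-incomp.

Antichain: [uu, ssu, fus, fuf, sfss, ffsssf].


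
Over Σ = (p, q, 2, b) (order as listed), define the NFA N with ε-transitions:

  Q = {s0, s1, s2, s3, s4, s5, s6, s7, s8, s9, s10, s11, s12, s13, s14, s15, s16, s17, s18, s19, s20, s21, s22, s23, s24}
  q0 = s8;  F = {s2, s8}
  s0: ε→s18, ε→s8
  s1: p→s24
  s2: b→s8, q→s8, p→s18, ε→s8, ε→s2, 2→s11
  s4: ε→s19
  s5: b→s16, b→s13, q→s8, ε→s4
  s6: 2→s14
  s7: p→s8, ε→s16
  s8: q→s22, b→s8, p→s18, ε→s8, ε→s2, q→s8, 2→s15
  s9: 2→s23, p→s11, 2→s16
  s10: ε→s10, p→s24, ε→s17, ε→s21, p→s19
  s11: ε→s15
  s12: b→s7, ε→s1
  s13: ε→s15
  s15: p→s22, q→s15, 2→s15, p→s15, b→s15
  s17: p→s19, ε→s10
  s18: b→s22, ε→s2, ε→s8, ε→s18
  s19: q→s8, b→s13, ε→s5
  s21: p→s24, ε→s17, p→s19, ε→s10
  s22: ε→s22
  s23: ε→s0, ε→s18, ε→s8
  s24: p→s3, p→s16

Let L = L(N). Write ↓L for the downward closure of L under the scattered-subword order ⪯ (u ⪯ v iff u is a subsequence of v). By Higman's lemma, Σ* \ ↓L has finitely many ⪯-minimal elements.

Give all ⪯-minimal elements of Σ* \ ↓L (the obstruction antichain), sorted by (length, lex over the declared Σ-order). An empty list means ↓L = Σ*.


Antichain: [2].

|Q|=25, |F|=2, |δ|=60 (26 ε).
min D↑ (2 st, q0=0, F={1}): 0:p→0,q→0,2→1,b→0 1:p→1,q→1,2→1,b→1 [Hopcroft].
'2': N↓-sim [6, 3] end={s11,s15,s22} ∉↓L; 1/1 deletions ∈↓L.
1 obstructions.


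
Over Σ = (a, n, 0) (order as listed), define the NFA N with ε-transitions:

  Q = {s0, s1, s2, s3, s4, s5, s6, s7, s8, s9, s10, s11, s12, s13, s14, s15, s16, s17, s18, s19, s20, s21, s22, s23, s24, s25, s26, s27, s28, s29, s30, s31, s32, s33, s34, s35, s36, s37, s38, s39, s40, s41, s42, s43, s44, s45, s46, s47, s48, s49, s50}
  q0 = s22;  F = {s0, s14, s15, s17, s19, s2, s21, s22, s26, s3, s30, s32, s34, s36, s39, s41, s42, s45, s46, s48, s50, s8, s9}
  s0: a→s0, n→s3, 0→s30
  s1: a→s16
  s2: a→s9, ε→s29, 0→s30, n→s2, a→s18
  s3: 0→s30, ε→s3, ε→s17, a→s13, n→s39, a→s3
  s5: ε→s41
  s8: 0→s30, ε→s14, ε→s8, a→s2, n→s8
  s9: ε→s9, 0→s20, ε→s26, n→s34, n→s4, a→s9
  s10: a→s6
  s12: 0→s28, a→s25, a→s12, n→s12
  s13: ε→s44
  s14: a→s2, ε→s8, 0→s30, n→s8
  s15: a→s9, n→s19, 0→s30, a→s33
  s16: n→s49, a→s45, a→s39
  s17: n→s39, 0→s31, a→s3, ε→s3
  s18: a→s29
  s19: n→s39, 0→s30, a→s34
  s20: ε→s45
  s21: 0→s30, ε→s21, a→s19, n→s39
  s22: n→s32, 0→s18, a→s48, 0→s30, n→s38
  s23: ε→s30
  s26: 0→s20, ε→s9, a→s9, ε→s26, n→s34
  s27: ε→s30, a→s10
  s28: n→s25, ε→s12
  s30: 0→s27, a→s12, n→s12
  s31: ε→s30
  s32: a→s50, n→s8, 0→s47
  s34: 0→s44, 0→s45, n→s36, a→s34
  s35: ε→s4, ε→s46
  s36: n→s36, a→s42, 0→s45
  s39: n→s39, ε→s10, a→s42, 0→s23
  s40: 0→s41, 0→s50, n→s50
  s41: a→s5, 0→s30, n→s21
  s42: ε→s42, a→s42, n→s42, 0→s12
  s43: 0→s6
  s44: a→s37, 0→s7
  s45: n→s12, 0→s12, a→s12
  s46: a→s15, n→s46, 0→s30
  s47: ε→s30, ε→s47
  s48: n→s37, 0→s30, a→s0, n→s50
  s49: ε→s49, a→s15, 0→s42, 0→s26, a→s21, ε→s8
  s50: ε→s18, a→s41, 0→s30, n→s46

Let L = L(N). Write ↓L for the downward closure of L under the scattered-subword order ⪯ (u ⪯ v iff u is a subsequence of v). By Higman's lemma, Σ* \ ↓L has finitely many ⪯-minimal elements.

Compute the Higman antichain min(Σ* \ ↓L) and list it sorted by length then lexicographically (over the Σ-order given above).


min(Σ*\↓L) = [0a, 0n, aanna0, nnaa00].

|Q|=51, |F|=23, |δ|=127 (28 ε).
min D↑ (21 st, q0=0, F={7}): 0:a→1,n→2,0→3 1:a→4,n→5,0→3 2:a→5,n→6,0→3 3:a→7,n→7,0→3 4:a→4,n→8,0→3 5:a→9,n→10,0→3 6:a→11,n→6,0→3 7:a→7,n→7,0→7 8:a→8,n→12,0→3 9:a→9,n→13,0→3 10:a→14,n→10,0→3 11:a→15,n→11,0→3 12:a→16,n→12,0→3 13:a→17,n→12,0→3 14:a→15,n→17,0→3 15:a→15,n→18,0→19 16:a→16,n→16,0→7 17:a→18,n→12,0→3 18:a→18,n→20,0→19 19:a→7,n→7,0→7 20:a→16,n→20,0→19 [Hopcroft].
'0a': run [43, 17, 7] end={s10,s12,s25,s28,s29,s37,s6} rej; 2/2 deletions ∈↓L.
'0n': run [43, 17, 3] end={s12,s25,s28} — reject; 2/2 single-dels accept.
'aanna0': N↓-sim [43, 37, 33, 23, 12, 6, 3] end={s12,s25,s28} — reject; 6/6 single-dels accept.
'nnaa00': N↓-sim [43, 40, 30, 26, 19, 8, 4] end={s12,s25,s28,s7} — reject; 6/6 del acc.
4 minimals (antichain).


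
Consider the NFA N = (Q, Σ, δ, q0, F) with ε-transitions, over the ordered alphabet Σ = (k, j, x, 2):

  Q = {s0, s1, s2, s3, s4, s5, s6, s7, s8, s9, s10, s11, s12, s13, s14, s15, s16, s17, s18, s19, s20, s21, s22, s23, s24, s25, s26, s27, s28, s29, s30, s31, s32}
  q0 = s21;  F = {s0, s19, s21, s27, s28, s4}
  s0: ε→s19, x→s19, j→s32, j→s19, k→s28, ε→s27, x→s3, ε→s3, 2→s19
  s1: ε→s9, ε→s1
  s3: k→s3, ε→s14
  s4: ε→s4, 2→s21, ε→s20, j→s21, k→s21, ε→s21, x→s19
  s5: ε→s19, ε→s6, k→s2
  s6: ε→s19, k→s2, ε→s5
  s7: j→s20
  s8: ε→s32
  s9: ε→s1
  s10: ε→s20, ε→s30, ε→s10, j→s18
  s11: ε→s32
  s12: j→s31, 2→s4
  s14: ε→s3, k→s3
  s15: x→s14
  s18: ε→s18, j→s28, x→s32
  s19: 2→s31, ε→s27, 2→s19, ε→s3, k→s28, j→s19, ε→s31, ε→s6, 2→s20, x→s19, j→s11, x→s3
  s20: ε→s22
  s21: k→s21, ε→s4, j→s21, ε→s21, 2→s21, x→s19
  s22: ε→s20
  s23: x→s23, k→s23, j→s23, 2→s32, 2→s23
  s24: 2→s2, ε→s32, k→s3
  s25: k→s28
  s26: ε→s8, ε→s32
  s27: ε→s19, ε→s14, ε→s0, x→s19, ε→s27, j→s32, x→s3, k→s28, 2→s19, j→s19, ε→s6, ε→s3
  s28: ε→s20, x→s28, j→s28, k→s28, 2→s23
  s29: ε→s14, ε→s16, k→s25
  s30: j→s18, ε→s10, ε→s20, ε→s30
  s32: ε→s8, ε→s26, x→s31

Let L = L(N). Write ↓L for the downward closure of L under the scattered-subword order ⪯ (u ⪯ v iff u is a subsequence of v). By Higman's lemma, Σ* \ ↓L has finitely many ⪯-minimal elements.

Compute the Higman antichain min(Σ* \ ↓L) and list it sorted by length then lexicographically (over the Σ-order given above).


|Q|=33, |F|=6, |δ|=100 (46 ε).
min D↑ (4 st, q0=0, F={3}): 0:k→0,j→0,x→1,2→0 1:k→2,j→1,x→1,2→1 2:k→2,j→2,x→2,2→3 3:k→3,j→3,x→3,2→3.
'xk2': |S_i|=[19, 17, 11, 5] end={s23,s26,s31,s32,s8} rej; 3/3 single-dels accept.
1 obstructions.

Antichain: [xk2].


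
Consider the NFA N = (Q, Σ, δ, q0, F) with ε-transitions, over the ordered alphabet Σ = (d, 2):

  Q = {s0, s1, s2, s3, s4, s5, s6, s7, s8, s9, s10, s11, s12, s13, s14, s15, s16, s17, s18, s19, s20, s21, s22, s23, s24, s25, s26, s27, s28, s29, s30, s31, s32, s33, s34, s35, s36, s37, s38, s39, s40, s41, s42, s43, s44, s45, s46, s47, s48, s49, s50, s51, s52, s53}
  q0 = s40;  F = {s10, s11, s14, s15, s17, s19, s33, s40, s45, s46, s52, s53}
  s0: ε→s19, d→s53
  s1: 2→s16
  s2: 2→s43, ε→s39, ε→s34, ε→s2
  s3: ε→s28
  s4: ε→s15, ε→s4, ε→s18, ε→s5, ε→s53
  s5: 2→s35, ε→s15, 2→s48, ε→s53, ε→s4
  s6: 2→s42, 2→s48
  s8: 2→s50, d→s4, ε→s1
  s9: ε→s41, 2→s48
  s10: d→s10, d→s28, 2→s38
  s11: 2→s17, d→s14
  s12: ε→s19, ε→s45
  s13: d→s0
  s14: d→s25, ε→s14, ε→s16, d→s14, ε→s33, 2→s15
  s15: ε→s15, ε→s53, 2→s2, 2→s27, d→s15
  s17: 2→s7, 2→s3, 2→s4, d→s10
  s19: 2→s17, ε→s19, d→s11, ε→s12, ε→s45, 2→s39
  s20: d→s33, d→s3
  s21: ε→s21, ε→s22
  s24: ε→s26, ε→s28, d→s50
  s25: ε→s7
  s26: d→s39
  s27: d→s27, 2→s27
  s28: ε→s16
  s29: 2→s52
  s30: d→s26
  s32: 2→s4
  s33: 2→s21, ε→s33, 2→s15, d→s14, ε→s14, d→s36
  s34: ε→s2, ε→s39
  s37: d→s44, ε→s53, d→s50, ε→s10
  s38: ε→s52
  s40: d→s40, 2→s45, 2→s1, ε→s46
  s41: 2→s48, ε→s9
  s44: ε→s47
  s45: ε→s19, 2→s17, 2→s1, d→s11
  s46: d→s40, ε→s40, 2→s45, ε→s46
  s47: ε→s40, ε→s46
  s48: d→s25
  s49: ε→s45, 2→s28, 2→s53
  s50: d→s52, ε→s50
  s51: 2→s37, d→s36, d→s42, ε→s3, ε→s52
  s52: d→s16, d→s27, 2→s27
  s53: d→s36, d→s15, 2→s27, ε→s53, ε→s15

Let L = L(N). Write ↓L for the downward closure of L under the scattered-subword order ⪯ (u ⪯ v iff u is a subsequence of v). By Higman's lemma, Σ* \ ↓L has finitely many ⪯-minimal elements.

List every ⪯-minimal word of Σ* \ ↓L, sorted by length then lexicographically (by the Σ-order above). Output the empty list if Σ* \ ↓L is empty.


A = [2222, 2dd22, 22d2d].

|Q|=54, |F|=12, |δ|=118 (52 ε).
min D↑ (9 st, q0=0, F={8}): 0:d→0,2→1 1:d→2,2→3 2:d→4,2→3 3:d→5,2→6 4:d→4,2→6 5:d→5,2→7 6:d→6,2→8 7:d→8,2→8 8:d→8,2→8 (ε-aug+det+¬).
'2222': run [33, 31, 25, 20, 9] end={s2,s25,s27,s34,s35,s39,s43,s48,s7} ∉↓L; 4/4 del acc.
'2dd22': |S_i|=[33, 31, 27, 19, 13, 5] end={s2,s27,s34,s39,s43} — reject; 5/5 del acc.
'22d2d': run [33, 31, 25, 15, 8, 2] end={s16,s27} ∉↓L; 5/5 single-dels accept.
3 obstructions.


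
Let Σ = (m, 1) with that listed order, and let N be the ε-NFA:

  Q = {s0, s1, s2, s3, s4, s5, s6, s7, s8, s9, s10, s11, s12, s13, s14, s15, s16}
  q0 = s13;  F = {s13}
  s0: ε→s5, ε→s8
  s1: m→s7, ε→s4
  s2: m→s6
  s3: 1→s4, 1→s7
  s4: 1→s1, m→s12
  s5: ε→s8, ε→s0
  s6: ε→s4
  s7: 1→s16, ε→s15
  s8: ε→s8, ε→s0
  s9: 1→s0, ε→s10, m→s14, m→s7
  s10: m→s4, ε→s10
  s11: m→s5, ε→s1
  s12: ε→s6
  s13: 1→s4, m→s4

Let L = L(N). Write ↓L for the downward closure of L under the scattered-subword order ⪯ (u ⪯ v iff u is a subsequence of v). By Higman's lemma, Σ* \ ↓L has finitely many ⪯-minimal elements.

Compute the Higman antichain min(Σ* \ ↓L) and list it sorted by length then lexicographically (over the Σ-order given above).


|Q|=17, |F|=1, |δ|=27 (13 ε).
min D↑ (2 st, q0=0, F={1}): 0:m→1,1→1 1:m→1,1→1 (ε-aug+det+¬).
'm': run [8, 7] end={s1,s12,s15,s16,s4,s6,s7} ∉↓L; 1/1 del acc.
'1': N↓-sim [8, 7] end={s1,s12,s15,s16,s4,s6,s7} — reject; 1/1 deletions ∈↓L.
2 words, ⪯-incomp.

A = [m, 1].


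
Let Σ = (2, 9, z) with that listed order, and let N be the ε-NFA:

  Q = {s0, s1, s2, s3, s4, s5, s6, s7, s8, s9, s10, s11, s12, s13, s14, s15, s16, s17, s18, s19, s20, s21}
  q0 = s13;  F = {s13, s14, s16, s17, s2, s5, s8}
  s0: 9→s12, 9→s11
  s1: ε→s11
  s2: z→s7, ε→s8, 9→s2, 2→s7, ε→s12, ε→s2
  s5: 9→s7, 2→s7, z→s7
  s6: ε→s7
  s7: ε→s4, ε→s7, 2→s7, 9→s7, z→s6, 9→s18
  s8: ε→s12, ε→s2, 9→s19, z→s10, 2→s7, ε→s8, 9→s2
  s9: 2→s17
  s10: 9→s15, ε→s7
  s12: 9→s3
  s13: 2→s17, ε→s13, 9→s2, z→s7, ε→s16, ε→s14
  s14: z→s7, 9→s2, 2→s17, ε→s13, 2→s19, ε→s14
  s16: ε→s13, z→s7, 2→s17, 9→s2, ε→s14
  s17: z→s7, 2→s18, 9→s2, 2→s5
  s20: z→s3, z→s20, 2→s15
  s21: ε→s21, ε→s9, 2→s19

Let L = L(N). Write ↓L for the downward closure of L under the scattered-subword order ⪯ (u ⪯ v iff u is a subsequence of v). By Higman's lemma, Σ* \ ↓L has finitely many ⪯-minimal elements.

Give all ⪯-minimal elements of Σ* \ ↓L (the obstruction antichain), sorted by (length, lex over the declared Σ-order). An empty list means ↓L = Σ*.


min(Σ*\↓L) = [z, 92, 222, 229].

|Q|=22, |F|=7, |δ|=57 (20 ε).
min D↑ (5 st, q0=0, F={3}): 0:2→1,9→2,z→3 1:2→4,9→2,z→3 2:2→3,9→2,z→3 3:2→3,9→3,z→3 4:2→3,9→3,z→3 (ε-aug+det+¬).
'z': run [16, 6] end={s10,s15,s18,s4,s6,s7} rej; 1/1 deletions ∈↓L.
'92': run [16, 11, 4] end={s18,s4,s6,s7} rej; 2/2 single-dels accept.
'222': |S_i|=[16, 13, 5, 4] end={s18,s4,s6,s7} rej; 3/3 deletions ∈↓L.
'229': |S_i|=[16, 13, 5, 4] end={s18,s4,s6,s7} — reject; 3/3 del acc.
4 obstructions.


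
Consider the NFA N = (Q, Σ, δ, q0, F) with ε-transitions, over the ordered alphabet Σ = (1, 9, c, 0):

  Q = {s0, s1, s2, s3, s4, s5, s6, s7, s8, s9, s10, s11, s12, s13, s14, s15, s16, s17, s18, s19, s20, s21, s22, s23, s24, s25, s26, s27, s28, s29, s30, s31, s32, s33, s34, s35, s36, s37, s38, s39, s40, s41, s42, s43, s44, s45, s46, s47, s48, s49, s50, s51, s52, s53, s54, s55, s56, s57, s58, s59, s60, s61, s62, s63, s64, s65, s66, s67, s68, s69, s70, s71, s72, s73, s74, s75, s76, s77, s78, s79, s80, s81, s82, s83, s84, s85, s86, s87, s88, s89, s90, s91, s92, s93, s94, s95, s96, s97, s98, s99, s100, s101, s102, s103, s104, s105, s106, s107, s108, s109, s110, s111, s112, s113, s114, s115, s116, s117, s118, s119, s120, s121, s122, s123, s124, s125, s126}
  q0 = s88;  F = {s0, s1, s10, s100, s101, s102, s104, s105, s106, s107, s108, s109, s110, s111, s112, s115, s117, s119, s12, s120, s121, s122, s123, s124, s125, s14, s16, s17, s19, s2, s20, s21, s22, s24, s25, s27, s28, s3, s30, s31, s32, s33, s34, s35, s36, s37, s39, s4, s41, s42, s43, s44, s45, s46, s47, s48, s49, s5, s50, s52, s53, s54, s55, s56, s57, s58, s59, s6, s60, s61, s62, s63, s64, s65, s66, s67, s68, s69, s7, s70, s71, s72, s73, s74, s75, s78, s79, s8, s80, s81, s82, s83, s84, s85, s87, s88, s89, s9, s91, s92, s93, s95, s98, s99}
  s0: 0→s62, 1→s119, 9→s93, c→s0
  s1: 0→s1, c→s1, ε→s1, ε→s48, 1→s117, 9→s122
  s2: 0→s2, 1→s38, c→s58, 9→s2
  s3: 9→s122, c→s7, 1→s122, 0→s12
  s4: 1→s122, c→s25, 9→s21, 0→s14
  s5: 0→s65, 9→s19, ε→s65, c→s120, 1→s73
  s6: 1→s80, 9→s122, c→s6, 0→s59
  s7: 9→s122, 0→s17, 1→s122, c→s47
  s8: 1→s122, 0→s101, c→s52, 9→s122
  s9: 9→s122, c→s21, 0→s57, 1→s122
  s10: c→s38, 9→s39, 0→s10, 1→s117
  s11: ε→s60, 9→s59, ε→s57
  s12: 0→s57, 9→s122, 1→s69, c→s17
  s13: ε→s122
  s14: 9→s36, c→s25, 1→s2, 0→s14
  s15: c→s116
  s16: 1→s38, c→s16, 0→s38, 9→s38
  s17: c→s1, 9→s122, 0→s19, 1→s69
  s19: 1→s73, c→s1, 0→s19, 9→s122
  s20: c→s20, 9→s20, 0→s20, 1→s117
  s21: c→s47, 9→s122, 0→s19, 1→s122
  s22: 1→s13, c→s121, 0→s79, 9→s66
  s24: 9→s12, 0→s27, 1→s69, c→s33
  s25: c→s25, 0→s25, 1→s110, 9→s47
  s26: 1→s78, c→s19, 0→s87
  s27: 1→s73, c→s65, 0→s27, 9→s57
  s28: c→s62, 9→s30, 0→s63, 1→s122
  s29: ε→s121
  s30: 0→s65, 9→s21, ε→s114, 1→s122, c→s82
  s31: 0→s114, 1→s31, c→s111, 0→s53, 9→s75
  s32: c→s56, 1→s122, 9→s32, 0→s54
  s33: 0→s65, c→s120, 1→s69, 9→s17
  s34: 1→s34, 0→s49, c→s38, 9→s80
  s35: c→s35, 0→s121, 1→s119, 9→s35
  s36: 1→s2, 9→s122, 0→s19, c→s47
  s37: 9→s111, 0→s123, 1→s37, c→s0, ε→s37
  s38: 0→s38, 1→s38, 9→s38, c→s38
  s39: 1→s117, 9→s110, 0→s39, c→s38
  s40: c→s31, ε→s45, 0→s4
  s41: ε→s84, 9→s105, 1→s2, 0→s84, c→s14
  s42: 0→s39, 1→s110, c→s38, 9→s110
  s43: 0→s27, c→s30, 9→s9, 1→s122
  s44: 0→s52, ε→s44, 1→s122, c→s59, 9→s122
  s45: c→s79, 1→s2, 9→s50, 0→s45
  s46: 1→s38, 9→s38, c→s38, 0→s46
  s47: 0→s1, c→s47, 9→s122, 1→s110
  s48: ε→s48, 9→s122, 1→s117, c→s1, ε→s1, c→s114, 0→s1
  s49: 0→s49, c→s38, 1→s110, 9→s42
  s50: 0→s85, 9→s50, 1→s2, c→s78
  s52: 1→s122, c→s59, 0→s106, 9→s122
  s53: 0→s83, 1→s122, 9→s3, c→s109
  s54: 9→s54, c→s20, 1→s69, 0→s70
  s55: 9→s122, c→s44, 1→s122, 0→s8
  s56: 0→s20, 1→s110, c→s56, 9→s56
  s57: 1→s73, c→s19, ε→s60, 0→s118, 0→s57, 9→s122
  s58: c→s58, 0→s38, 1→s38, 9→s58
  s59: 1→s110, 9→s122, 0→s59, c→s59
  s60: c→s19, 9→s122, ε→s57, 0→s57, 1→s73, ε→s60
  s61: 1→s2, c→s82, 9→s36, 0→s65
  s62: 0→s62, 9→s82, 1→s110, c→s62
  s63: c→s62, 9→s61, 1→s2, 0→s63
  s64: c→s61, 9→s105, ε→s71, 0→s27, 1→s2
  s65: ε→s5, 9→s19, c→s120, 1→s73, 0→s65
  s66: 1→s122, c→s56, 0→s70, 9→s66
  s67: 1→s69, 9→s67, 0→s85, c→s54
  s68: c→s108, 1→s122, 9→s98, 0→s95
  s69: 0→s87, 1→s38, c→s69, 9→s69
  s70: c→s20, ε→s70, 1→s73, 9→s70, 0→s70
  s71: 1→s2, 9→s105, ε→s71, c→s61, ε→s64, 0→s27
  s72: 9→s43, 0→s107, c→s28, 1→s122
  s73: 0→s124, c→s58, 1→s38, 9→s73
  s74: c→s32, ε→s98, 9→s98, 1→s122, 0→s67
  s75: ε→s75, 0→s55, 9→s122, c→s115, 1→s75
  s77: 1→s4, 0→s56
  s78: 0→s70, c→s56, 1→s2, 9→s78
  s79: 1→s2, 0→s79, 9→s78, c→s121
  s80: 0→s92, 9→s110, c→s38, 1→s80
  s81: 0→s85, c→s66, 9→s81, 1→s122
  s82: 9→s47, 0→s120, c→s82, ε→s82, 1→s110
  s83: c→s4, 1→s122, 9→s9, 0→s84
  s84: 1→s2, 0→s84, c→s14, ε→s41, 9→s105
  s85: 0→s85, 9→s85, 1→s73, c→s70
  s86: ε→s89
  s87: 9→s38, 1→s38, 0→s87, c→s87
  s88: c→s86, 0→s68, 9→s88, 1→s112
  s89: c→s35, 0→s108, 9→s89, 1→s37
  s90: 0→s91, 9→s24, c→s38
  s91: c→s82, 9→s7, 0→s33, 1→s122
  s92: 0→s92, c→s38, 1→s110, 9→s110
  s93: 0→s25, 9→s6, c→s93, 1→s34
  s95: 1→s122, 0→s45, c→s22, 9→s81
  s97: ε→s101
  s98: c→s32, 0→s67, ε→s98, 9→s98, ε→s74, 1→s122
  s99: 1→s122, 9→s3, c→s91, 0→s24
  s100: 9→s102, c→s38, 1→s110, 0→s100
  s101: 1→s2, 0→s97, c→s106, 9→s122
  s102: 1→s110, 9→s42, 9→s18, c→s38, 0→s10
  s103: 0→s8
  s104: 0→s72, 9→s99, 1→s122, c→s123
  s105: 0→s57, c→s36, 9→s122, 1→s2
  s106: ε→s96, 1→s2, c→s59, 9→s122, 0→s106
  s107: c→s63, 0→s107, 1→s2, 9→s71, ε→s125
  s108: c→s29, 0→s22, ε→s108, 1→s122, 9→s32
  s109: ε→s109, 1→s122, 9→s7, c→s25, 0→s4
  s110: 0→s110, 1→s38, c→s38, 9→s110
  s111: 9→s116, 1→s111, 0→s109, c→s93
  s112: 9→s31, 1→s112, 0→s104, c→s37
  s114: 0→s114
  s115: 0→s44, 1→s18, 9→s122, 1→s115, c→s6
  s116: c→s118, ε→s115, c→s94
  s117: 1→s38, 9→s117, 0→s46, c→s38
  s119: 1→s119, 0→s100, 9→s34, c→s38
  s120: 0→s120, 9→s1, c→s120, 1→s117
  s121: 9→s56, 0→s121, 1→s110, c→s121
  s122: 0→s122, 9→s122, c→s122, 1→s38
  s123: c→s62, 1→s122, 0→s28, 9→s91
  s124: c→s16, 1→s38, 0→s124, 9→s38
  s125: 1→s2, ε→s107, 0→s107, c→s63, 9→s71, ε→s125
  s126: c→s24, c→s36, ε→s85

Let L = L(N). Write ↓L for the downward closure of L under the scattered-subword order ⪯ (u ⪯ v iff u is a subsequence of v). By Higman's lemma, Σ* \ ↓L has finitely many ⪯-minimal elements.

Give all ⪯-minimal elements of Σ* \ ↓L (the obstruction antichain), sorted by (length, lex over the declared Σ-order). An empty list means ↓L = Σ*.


|Q|=127, |F|=104, |δ|=481 (38 ε).
min D↑ (98 st, q0=0, F={23}): 0:1→1,9→0,c→2,0→3 1:1→1,9→4,c→5,0→6 2:1→5,9→2,c→7,0→8 3:1→9,9→10,c→8,0→11 4:1→4,9→12,c→13,0→14 5:1→5,9→13,c→15,0→16 6:1→9,9→17,c→16,0→18 7:1→19,9→7,c→7,0→20 8:1→9,9→21,c→20,0→22 9:1→23,9→9,c→9,0→9 10:1→9,9→10,c→21,0→24 11:1→9,9→25,c→22,0→26 12:1→12,9→9,c→27,0→28 13:1→13,9→27,c→29,0→30 14:1→9,9→31,c→30,0→32 15:1→19,9→29,c→15,0→33 16:1→9,9→34,c→33,0→35 17:1→9,9→31,c→34,0→36 18:1→9,9→37,c→35,0→38 19:1→19,9→39,c→23,0→40 20:1→41,9→42,c→20,0→20 21:1→9,9→21,c→42,0→43 22:1→9,9→44,c→20,0→45 23:1→23,9→23,c→23,0→23 24:1→46,9→24,c→43,0→47 25:1→9,9→25,c→44,0→47 26:1→48,9→49,c→45,0→26 27:1→27,9→9,c→50,0→51 28:1→9,9→9,c→51,0→52 29:1→39,9→50,c→29,0→53 30:1→9,9→54,c→53,0→55 31:1→9,9→9,c→54,0→56 32:1→9,9→57,c→55,0→58 33:1→41,9→59,c→33,0→33 34:1→9,9→54,c→59,0→60 35:1→9,9→61,c→33,0→62 36:1→46,9→56,c→60,0→63 37:1→9,9→57,c→61,0→63 38:1→48,9→64,c→62,0→38 39:1→39,9→65,c→23,0→66 40:1→41,9→67,c→23,0→40 41:1→23,9→41,c→23,0→41 42:1→41,9→42,c→42,0→68 43:1→46,9→43,c→68,0→69 44:1→9,9→44,c→42,0→69 45:1→48,9→70,c→20,0→45 46:1→23,9→46,c→46,0→71 47:1→72,9→47,c→69,0→47 48:1→23,9→48,c→73,0→48 49:1→48,9→49,c→70,0→47 50:1→65,9→9,c→50,0→74 51:1→9,9→9,c→74,0→75 52:1→9,9→9,c→75,0→76 53:1→41,9→77,c→53,0→53 54:1→9,9→9,c→77,0→78 55:1→9,9→79,c→53,0→80 56:1→46,9→9,c→78,0→81 57:1→9,9→9,c→79,0→81 58:1→48,9→82,c→80,0→58 59:1→41,9→77,c→59,0→83 60:1→46,9→78,c→83,0→84 61:1→9,9→79,c→59,0→84 62:1→48,9→85,c→33,0→62 63:1→72,9→81,c→84,0→63 64:1→48,9→82,c→85,0→63 65:1→65,9→41,c→23,0→86 66:1→41,9→87,c→23,0→66 67:1→41,9→87,c→23,0→88 68:1→89,9→68,c→68,0→68 69:1→72,9→69,c→68,0→69 70:1→48,9→70,c→42,0→69 71:1→23,9→23,c→71,0→71 72:1→23,9→72,c→73,0→90 73:1→23,9→73,c→73,0→23 74:1→41,9→9,c→74,0→74 75:1→9,9→9,c→74,0→91 76:1→48,9→9,c→91,0→76 77:1→41,9→9,c→77,0→92 78:1→46,9→9,c→92,0→93 79:1→9,9→9,c→77,0→93 80:1→48,9→94,c→53,0→80 81:1→72,9→9,c→93,0→81 82:1→48,9→9,c→94,0→81 83:1→89,9→92,c→83,0→83 84:1→72,9→93,c→83,0→84 85:1→48,9→94,c→59,0→84 86:1→41,9→41,c→23,0→86 87:1→41,9→41,c→23,0→95 88:1→89,9→95,c→23,0→88 89:1→23,9→89,c→23,0→96 90:1→23,9→23,c→97,0→90 91:1→48,9→9,c→74,0→91 92:1→89,9→9,c→92,0→92 93:1→72,9→9,c→92,0→93 94:1→48,9→9,c→77,0→93 95:1→89,9→41,c→23,0→95 96:1→23,9→23,c→23,0→96 97:1→23,9→23,c→97,0→23 (ε-aug+det+¬).
'011': N↓-sim [115, 97, 13, 1] end={s38} — reject; 3/3 del acc.
'cc1c': N↓-sim [115, 78, 39, 15, 1] end={s38} — reject; 4/4 deletions ∈↓L.
'19991': |S_i|=[115, 90, 76, 47, 12, 1] end={s38} — reject; 5/5 deletions ∈↓L.
'090109': run [115, 97, 60, 34, 9, 5, 1] end={s38} rej; 6/6 del acc.
'0001c0': |S_i|=[115, 97, 81, 59, 9, 3, 1] end={s38} rej; 6/6 single-dels accept.
5 words, ⪯-incomp.

Antichain: [011, cc1c, 19991, 090109, 0001c0].


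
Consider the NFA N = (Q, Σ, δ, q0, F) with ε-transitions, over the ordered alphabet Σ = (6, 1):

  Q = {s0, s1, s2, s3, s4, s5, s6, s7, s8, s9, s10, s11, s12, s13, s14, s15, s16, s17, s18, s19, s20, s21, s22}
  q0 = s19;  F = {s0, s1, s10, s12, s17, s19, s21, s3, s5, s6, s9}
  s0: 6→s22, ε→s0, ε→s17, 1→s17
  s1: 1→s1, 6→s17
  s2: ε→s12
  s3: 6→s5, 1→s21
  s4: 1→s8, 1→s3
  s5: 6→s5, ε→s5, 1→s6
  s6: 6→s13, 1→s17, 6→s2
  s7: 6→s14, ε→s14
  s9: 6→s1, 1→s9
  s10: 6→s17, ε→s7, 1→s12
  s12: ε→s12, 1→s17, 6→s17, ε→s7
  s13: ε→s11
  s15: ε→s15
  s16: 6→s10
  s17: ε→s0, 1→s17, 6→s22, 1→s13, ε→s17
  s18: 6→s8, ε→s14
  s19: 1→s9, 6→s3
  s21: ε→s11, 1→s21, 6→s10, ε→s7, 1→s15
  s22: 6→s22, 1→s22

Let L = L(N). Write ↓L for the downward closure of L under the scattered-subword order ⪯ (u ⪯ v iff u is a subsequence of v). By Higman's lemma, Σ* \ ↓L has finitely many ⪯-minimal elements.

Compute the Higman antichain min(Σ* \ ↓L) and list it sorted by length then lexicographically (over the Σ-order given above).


min(Σ*\↓L) = [1666, 66116].

|Q|=23, |F|=11, |δ|=47 (15 ε).
min D↑ (11 st, q0=0, F={10}): 0:6→1,1→2 1:6→3,1→4 2:6→5,1→2 3:6→3,1→6 4:6→7,1→4 5:6→8,1→5 6:6→9,1→8 7:6→8,1→9 8:6→10,1→8 9:6→8,1→8 10:6→10,1→10.
'1666': run [18, 15, 11, 6, 1] end={s22} rej; 4/4 single-dels accept.
'66116': |S_i|=[18, 16, 12, 10, 5, 1] end={s22} ∉↓L; 5/5 deletions ∈↓L.
2 obstructions.


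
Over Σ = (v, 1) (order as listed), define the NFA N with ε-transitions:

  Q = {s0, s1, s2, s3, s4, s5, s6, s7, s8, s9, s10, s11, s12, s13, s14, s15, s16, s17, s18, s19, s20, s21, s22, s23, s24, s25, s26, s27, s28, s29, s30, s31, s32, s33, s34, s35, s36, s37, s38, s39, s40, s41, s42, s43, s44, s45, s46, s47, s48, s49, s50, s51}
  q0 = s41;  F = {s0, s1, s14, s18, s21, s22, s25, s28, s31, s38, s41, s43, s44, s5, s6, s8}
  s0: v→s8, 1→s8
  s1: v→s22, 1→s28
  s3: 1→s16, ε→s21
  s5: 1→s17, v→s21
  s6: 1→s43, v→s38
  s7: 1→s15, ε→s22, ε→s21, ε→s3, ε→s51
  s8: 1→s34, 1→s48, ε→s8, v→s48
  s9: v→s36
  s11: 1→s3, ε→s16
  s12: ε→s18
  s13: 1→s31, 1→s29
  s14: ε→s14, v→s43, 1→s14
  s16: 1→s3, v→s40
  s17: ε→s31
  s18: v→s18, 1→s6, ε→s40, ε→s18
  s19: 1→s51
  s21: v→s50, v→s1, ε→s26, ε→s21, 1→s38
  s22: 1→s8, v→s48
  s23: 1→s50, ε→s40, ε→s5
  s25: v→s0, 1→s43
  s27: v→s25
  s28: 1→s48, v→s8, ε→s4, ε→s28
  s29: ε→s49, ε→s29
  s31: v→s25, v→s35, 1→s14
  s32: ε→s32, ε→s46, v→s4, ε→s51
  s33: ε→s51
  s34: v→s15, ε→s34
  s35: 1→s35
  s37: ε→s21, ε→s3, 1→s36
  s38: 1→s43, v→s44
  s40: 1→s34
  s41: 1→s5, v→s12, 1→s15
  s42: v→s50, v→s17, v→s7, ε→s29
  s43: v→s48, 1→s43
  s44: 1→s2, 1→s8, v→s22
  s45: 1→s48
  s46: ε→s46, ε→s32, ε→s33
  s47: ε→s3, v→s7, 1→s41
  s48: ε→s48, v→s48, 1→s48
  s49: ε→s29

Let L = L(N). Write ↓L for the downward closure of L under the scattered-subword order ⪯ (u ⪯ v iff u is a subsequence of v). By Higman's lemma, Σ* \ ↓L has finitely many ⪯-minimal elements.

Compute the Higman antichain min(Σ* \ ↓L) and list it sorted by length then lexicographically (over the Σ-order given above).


Antichain: [v11v, 1vvvv, 1vv11, 11v1v, 111vv, 11vvv1].

|Q|=52, |F|=16, |δ|=95 (34 ε).
min D↑ (17 st, q0=0, F={12}): 0:v→1,1→2 1:v→1,1→3 2:v→4,1→5 3:v→6,1→7 4:v→8,1→6 5:v→9,1→10 6:v→11,1→7 7:v→12,1→7 8:v→13,1→14 9:v→15,1→7 10:v→7,1→10 11:v→13,1→16 12:v→12,1→12 13:v→12,1→16 14:v→16,1→12 15:v→16,1→16 16:v→12,1→12.
'v11v': run [27, 22, 13, 7, 2] end={s15,s48} ∉↓L; 4/4 deletions ∈↓L.
'1vvvv': N↓-sim [27, 23, 18, 12, 5, 2] end={s15,s48} ∉↓L; 5/5 single-dels accept.
'1vv11': run [27, 23, 18, 12, 7, 3] end={s15,s34,s48} — reject; 5/5 deletions ∈↓L.
'11v1v': N↓-sim [27, 23, 17, 11, 7, 2] end={s15,s48} ∉↓L; 5/5 del acc.
'111vv': N↓-sim [27, 23, 17, 8, 3, 1] end={s48} ∉↓L; 5/5 single-dels accept.
'11vvv1': run [27, 23, 17, 11, 6, 4, 3] end={s15,s34,s48} ∉↓L; 6/6 deletions ∈↓L.
6 minimals (antichain).


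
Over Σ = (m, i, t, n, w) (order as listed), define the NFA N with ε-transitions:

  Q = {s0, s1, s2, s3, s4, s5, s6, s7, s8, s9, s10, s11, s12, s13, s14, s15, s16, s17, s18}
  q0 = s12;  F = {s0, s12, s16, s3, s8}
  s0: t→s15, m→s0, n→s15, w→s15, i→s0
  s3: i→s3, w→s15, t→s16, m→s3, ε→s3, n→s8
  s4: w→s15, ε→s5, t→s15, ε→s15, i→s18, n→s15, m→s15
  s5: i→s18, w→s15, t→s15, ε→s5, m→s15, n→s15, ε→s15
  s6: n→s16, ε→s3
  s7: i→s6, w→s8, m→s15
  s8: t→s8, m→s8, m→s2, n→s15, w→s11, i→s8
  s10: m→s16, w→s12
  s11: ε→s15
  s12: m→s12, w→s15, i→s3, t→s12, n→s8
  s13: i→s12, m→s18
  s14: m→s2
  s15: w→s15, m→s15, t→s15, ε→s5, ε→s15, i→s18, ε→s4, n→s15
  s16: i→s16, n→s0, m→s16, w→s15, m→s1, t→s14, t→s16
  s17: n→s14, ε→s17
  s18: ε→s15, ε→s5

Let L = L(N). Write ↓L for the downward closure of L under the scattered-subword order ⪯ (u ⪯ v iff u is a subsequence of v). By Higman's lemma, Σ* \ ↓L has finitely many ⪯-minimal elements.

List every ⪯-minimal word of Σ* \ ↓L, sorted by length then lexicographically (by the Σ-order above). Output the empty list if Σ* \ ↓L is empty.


min(Σ*\↓L) = [w, nn, itnt].

|Q|=19, |F|=5, |δ|=66 (13 ε).
min D↑ (6 st, q0=0, F={3}): 0:m→0,i→1,t→0,n→2,w→3 1:m→1,i→1,t→4,n→2,w→3 2:m→2,i→2,t→2,n→3,w→3 3:m→3,i→3,t→3,n→3,w→3 4:m→4,i→4,t→4,n→5,w→3 5:m→5,i→5,t→3,n→3,w→3 [Hopcroft].
'w': |S_i|=[13, 5] end={s11,s15,s18,s4,s5} rej; 1/1 deletions ∈↓L.
'nn': run [13, 8, 4] end={s15,s18,s4,s5} — reject; 2/2 del acc.
'itnt': run [13, 12, 11, 5, 4] end={s15,s18,s4,s5} — reject; 4/4 deletions ∈↓L.
3 words, ⪯-incomp.


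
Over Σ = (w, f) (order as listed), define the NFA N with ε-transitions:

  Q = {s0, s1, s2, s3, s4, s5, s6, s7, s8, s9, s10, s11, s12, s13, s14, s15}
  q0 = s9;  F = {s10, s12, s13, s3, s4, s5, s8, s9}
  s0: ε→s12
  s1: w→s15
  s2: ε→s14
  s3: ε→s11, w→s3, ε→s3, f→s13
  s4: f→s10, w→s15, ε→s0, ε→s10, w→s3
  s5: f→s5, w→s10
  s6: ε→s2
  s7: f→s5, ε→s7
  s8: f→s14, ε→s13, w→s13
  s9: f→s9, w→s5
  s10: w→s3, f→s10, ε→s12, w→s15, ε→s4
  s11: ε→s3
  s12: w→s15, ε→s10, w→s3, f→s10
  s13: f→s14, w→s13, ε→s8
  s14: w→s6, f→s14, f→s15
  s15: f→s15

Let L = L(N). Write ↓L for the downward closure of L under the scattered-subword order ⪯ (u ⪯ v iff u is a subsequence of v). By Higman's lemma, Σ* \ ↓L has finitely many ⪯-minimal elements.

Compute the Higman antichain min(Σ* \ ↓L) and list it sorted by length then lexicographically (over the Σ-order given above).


Antichain: [wwwff].

|Q|=16, |F|=8, |δ|=39 (14 ε).
min D↑ (6 st, q0=0, F={5}): 0:w→1,f→0 1:w→2,f→1 2:w→3,f→2 3:w→3,f→4 4:w→4,f→5 5:w→5,f→5 (ε-aug+det+¬).
'wwwff': N↓-sim [14, 13, 12, 8, 6, 4] end={s14,s15,s2,s6} ∉↓L; 5/5 del acc.
1 obstructions.


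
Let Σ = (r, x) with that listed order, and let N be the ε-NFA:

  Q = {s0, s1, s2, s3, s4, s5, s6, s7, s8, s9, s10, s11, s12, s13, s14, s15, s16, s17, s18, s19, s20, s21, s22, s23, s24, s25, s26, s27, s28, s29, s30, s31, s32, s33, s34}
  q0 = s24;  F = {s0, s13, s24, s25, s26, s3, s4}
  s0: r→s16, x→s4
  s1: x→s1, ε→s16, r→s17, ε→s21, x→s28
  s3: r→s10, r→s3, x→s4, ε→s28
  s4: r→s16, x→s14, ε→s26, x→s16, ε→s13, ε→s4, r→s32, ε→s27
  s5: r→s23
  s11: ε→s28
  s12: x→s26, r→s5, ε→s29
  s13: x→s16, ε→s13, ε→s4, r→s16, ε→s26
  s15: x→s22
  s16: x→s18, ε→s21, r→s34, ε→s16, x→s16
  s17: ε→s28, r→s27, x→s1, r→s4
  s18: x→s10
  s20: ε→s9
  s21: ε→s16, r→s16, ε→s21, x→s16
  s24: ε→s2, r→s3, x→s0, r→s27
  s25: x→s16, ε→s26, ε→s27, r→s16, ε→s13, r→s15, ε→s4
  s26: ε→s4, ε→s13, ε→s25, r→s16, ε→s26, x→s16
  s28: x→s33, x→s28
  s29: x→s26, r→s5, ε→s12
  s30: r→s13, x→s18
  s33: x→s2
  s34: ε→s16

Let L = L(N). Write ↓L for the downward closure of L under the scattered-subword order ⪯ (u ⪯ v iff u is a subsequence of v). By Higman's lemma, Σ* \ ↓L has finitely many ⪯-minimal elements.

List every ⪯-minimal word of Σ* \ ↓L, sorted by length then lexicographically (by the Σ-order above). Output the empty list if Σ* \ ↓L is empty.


Antichain: [xr, rxx, xxx].

|Q|=35, |F|=7, |δ|=71 (29 ε).
min D↑ (5 st, q0=0, F={4}): 0:r→1,x→2 1:r→1,x→3 2:r→4,x→3 3:r→4,x→4 4:r→4,x→4 (ε-aug+det+¬).
'xr': N↓-sim [20, 18, 8] end={s10,s15,s16,s18,s21,s22,s32,s34} ∉↓L; 2/2 deletions ∈↓L.
'rxx': run [20, 18, 17, 10] end={s10,s14,s16,s18,s2,s21,s22,s28,s33,s34} rej; 3/3 single-dels accept.
'xxx': |S_i|=[20, 18, 17, 10] end={s10,s14,s16,s18,s2,s21,s22,s28,s33,s34} rej; 3/3 del acc.
3 words, ⪯-incomp.


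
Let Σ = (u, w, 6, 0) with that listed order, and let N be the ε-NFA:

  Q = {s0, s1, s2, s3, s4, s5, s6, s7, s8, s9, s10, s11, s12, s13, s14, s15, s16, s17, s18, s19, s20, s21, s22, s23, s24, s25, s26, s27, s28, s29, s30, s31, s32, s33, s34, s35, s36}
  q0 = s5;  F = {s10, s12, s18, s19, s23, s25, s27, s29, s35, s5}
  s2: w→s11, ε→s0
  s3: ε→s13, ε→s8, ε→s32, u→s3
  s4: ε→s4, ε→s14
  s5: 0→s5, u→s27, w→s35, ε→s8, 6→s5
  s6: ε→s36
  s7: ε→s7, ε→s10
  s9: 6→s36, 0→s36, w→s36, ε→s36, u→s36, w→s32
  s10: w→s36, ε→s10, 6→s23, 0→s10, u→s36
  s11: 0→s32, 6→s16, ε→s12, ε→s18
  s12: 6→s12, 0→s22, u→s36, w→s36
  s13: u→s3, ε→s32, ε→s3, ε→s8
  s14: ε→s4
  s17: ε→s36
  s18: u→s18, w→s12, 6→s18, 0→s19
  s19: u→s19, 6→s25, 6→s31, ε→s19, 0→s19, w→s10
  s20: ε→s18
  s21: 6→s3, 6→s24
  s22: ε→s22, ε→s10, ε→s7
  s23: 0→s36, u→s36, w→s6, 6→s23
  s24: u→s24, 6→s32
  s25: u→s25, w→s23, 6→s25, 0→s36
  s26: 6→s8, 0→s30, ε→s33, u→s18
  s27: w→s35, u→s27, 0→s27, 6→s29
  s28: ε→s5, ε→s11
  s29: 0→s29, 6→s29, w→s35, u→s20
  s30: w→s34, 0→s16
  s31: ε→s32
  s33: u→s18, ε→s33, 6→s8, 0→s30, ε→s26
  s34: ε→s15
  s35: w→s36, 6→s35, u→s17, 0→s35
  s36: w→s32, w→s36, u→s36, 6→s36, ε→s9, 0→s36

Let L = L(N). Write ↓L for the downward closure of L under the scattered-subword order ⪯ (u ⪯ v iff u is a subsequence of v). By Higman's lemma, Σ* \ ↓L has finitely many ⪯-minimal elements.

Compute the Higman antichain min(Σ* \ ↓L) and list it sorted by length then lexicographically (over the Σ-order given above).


A = [wu, ww, u6u060].

|Q|=37, |F|=10, |δ|=100 (32 ε).
min D↑ (11 st, q0=0, F={4}): 0:u→1,w→2,6→0,0→0 1:u→1,w→2,6→3,0→1 2:u→4,w→4,6→2,0→2 3:u→5,w→2,6→3,0→3 4:u→4,w→4,6→4,0→4 5:u→5,w→6,6→5,0→7 6:u→4,w→4,6→6,0→8 7:u→7,w→8,6→9,0→7 8:u→4,w→4,6→10,0→8 9:u→9,w→10,6→9,0→4 10:u→4,w→4,6→10,0→4 [Hopcroft].
'wu': run [20, 11, 4] end={s17,s32,s36,s9} ∉↓L; 2/2 single-dels accept.
'ww': |S_i|=[20, 11, 4] end={s32,s36,s6,s9} rej; 2/2 del acc.
'u6u060': N↓-sim [20, 18, 17, 15, 11, 7, 3] end={s32,s36,s9} rej; 6/6 deletions ∈↓L.
3 words, ⪯-incomp.
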